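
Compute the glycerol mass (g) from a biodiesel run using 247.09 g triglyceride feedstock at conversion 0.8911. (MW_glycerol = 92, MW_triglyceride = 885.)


glycerol = oil * conv * (92/885)
= 247.09 * 0.8911 * 92 / 885
= 22.8890 g

22.8890 g


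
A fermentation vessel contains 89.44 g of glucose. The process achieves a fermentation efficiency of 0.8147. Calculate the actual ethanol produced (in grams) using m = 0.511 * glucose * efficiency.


Actual ethanol: m = 0.511 * 89.44 * 0.8147
m = 37.2349 g

37.2349 g


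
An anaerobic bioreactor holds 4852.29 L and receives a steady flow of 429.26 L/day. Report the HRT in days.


HRT = V / Q
= 4852.29 / 429.26
= 11.3038 days

11.3038 days


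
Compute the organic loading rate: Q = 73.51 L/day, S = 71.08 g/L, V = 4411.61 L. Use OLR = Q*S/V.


OLR = Q * S / V
= 73.51 * 71.08 / 4411.61
= 1.1844 g/L/day

1.1844 g/L/day


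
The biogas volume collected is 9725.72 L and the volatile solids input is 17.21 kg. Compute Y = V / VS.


Y = V / VS
= 9725.72 / 17.21
= 565.1203 L/kg VS

565.1203 L/kg VS


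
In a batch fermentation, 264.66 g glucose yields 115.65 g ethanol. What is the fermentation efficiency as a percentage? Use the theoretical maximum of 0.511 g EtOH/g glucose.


Fermentation efficiency = (actual / (0.511 * glucose)) * 100
= (115.65 / (0.511 * 264.66)) * 100
= 85.5138%

85.5138%


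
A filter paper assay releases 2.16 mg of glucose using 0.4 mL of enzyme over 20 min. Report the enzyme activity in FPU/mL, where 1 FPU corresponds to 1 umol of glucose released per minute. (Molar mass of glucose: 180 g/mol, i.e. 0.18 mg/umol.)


Activity = glucose_mg / (0.18 mg/umol * V_mL * t_min)
= 2.16 / (0.18 * 0.4 * 20)
= 1.5000 FPU/mL

1.5000 FPU/mL


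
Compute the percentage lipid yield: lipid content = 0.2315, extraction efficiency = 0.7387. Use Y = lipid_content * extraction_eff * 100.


Y = lipid_content * extraction_eff * 100
= 0.2315 * 0.7387 * 100
= 17.1009%

17.1009%


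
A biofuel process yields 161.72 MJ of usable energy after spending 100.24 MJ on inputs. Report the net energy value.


NEV = E_out - E_in
= 161.72 - 100.24
= 61.4800 MJ

61.4800 MJ


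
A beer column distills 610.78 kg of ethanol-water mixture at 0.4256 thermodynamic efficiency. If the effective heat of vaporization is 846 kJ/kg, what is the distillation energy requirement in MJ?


E = m * 846 / (eta * 1000)
= 610.78 * 846 / (0.4256 * 1000)
= 1214.0975 MJ

1214.0975 MJ


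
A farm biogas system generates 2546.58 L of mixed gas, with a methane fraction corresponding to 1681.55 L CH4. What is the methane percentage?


CH4% = V_CH4 / V_total * 100
= 1681.55 / 2546.58 * 100
= 66.0317%

66.0317%


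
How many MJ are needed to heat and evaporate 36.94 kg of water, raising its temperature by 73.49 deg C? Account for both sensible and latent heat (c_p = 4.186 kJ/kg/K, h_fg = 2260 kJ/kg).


E = m_water * (4.186 * dT + 2260) / 1000
= 36.94 * (4.186 * 73.49 + 2260) / 1000
= 94.8482 MJ

94.8482 MJ


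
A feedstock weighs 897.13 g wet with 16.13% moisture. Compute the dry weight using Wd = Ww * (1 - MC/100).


Wd = Ww * (1 - MC/100)
= 897.13 * (1 - 16.13/100)
= 752.4229 g

752.4229 g


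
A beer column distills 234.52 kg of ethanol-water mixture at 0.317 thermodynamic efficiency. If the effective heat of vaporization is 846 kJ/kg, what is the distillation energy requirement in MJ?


E = m * 846 / (eta * 1000)
= 234.52 * 846 / (0.317 * 1000)
= 625.8799 MJ

625.8799 MJ


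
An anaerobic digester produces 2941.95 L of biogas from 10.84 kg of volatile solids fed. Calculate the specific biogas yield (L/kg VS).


Y = V / VS
= 2941.95 / 10.84
= 271.3976 L/kg VS

271.3976 L/kg VS


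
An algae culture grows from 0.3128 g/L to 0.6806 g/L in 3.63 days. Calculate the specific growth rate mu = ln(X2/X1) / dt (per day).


mu = ln(X2/X1) / dt
= ln(0.6806/0.3128) / 3.63
= 0.2142 per day

0.2142 per day


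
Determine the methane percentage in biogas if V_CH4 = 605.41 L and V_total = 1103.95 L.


CH4% = V_CH4 / V_total * 100
= 605.41 / 1103.95 * 100
= 54.8403%

54.8403%


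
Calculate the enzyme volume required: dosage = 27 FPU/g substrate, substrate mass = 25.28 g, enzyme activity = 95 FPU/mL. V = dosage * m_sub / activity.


V = dosage * m_sub / activity
V = 27 * 25.28 / 95
V = 7.1848 mL

7.1848 mL


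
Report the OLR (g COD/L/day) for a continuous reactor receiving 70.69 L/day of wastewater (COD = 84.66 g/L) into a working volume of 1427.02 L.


OLR = Q * S / V
= 70.69 * 84.66 / 1427.02
= 4.1938 g/L/day

4.1938 g/L/day


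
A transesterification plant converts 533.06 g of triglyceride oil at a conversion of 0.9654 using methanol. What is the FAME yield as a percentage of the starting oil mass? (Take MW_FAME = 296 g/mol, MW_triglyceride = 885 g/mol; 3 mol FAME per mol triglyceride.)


m_FAME = oil * conv * (3 * 296 / 885) = oil * conv * (888/885)
= 533.06 * 0.9654 * 888 / 885
= 516.3606 g
Y = m_FAME / oil * 100 = conv * (888/885) * 100
= 0.9654 * 888 / 885 * 100
= 96.87%

96.87%


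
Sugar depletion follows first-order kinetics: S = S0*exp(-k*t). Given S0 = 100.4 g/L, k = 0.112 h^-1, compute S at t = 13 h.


S = S0 * exp(-k * t)
S = 100.4 * exp(-0.112 * 13)
S = 23.4100 g/L

23.4100 g/L


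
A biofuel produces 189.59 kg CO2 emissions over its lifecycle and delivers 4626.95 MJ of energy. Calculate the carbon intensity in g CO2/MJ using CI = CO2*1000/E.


CI = CO2 * 1000 / E
= 189.59 * 1000 / 4626.95
= 40.9752 g CO2/MJ

40.9752 g CO2/MJ


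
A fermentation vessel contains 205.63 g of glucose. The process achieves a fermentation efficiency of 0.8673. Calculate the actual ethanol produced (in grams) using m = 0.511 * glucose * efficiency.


Actual ethanol: m = 0.511 * 205.63 * 0.8673
m = 91.1332 g

91.1332 g


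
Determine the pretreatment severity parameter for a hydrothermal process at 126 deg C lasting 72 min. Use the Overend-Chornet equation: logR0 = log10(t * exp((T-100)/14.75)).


logR0 = log10(t * exp((T - 100) / 14.75))
= log10(72 * exp((126 - 100) / 14.75))
= 2.6229

2.6229


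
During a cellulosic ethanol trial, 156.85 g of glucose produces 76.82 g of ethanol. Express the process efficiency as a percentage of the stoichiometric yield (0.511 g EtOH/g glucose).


Fermentation efficiency = (actual / (0.511 * glucose)) * 100
= (76.82 / (0.511 * 156.85)) * 100
= 95.8449%

95.8449%


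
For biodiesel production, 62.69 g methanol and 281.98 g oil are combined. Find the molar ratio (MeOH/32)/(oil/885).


Molar ratio = n_MeOH / n_oil = (MeOH/32) / (oil/885) = (MeOH * 885) / (32 * oil)
= (62.69 * 885) / (32 * 281.98)
= 6.1486

6.1486


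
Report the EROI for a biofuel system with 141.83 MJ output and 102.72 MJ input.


EROI = E_out / E_in
= 141.83 / 102.72
= 1.3807

1.3807


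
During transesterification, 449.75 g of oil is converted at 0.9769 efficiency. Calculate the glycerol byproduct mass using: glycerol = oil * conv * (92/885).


glycerol = oil * conv * (92/885)
= 449.75 * 0.9769 * 92 / 885
= 45.6737 g

45.6737 g


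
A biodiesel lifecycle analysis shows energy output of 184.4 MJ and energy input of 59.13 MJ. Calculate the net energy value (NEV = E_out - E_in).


NEV = E_out - E_in
= 184.4 - 59.13
= 125.2700 MJ

125.2700 MJ


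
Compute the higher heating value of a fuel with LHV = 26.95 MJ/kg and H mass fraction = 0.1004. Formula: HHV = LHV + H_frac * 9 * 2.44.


HHV = LHV + H_frac * 9 * 2.44
= 26.95 + 0.1004 * 9 * 2.44
= 29.1548 MJ/kg

29.1548 MJ/kg


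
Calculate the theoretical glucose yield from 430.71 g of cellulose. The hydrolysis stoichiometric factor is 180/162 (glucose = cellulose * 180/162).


glucose = cellulose * 180/162
= 430.71 * 180/162
= 478.5667 g

478.5667 g


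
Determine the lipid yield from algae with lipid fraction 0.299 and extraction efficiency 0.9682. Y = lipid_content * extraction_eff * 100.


Y = lipid_content * extraction_eff * 100
= 0.299 * 0.9682 * 100
= 28.9492%

28.9492%


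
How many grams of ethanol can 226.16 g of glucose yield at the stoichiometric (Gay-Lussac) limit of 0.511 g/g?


Theoretical ethanol yield: m_EtOH = 0.511 * m_glucose
m_EtOH = 0.511 * 226.16 = 115.5678 g

115.5678 g


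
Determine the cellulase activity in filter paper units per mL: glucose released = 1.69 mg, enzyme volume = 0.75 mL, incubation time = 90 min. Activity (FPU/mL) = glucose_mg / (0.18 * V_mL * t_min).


Activity = glucose_mg / (0.18 mg/umol * V_mL * t_min)
= 1.69 / (0.18 * 0.75 * 90)
= 0.1391 FPU/mL

0.1391 FPU/mL


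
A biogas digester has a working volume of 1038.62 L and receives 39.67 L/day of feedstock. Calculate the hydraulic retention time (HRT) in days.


HRT = V / Q
= 1038.62 / 39.67
= 26.1815 days

26.1815 days


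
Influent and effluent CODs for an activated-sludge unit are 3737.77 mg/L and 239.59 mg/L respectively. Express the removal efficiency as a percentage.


eta = (COD_in - COD_out) / COD_in * 100
= (3737.77 - 239.59) / 3737.77 * 100
= 93.5900%

93.5900%


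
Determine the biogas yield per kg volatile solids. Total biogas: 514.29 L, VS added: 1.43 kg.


Y = V / VS
= 514.29 / 1.43
= 359.6434 L/kg VS

359.6434 L/kg VS


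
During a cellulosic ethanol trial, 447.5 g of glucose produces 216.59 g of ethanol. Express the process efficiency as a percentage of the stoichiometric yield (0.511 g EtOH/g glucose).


Fermentation efficiency = (actual / (0.511 * glucose)) * 100
= (216.59 / (0.511 * 447.5)) * 100
= 94.7162%

94.7162%


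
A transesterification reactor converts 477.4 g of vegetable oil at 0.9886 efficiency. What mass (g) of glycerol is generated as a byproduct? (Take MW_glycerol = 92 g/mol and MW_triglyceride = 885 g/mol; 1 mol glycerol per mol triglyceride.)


glycerol = oil * conv * (92/885)
= 477.4 * 0.9886 * 92 / 885
= 49.0623 g

49.0623 g


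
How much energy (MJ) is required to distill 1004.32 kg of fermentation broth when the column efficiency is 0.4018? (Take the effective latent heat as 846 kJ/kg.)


E = m * 846 / (eta * 1000)
= 1004.32 * 846 / (0.4018 * 1000)
= 2114.6210 MJ

2114.6210 MJ


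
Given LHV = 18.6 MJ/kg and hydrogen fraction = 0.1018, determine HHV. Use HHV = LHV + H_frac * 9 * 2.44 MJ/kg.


HHV = LHV + H_frac * 9 * 2.44
= 18.6 + 0.1018 * 9 * 2.44
= 20.8355 MJ/kg

20.8355 MJ/kg


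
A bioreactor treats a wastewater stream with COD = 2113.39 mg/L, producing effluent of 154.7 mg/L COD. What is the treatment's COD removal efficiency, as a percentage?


eta = (COD_in - COD_out) / COD_in * 100
= (2113.39 - 154.7) / 2113.39 * 100
= 92.6800%

92.6800%


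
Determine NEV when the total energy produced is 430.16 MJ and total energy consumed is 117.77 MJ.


NEV = E_out - E_in
= 430.16 - 117.77
= 312.3900 MJ

312.3900 MJ


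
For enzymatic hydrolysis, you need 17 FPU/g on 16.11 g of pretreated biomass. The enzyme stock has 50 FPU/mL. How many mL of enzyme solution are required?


V = dosage * m_sub / activity
V = 17 * 16.11 / 50
V = 5.4774 mL

5.4774 mL


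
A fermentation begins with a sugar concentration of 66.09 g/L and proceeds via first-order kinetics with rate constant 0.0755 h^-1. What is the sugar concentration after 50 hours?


S = S0 * exp(-k * t)
S = 66.09 * exp(-0.0755 * 50)
S = 1.5159 g/L

1.5159 g/L


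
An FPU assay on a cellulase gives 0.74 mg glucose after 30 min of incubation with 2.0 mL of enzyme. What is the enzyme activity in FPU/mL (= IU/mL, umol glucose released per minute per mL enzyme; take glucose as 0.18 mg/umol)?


Activity = glucose_mg / (0.18 mg/umol * V_mL * t_min)
= 0.74 / (0.18 * 2.0 * 30)
= 0.0685 FPU/mL

0.0685 FPU/mL


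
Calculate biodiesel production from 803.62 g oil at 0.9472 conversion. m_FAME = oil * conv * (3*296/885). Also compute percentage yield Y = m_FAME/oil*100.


m_FAME = oil * conv * (3 * 296 / 885) = oil * conv * (888/885)
= 803.62 * 0.9472 * 888 / 885
= 763.7692 g
Y = m_FAME / oil * 100 = conv * (888/885) * 100
= 0.9472 * 888 / 885 * 100
= 95.04%

763.7692 g FAME; Y = 95.04%


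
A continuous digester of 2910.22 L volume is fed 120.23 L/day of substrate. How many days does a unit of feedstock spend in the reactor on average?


HRT = V / Q
= 2910.22 / 120.23
= 24.2054 days

24.2054 days


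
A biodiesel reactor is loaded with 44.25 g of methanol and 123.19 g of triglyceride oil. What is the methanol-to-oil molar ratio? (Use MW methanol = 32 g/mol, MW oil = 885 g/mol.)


Molar ratio = n_MeOH / n_oil = (MeOH/32) / (oil/885) = (MeOH * 885) / (32 * oil)
= (44.25 * 885) / (32 * 123.19)
= 9.9342

9.9342


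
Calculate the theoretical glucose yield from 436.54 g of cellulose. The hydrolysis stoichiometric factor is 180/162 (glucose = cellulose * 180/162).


glucose = cellulose * 180/162
= 436.54 * 180/162
= 485.0444 g

485.0444 g


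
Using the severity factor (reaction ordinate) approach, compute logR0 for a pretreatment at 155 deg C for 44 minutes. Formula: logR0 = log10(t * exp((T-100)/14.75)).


logR0 = log10(t * exp((T - 100) / 14.75))
= log10(44 * exp((155 - 100) / 14.75))
= 3.2629

3.2629


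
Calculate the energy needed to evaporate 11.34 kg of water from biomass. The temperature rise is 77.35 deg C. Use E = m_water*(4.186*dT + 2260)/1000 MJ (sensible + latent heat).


E = m_water * (4.186 * dT + 2260) / 1000
= 11.34 * (4.186 * 77.35 + 2260) / 1000
= 29.3001 MJ

29.3001 MJ


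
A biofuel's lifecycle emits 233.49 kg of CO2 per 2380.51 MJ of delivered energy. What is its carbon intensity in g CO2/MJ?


CI = CO2 * 1000 / E
= 233.49 * 1000 / 2380.51
= 98.0840 g CO2/MJ

98.0840 g CO2/MJ


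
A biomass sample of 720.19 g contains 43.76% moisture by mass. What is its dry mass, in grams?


Wd = Ww * (1 - MC/100)
= 720.19 * (1 - 43.76/100)
= 405.0349 g

405.0349 g


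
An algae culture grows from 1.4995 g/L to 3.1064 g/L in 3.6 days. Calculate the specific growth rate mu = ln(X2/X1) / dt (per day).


mu = ln(X2/X1) / dt
= ln(3.1064/1.4995) / 3.6
= 0.2023 per day

0.2023 per day


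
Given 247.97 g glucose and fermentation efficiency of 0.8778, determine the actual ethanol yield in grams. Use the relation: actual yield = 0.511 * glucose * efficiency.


Actual ethanol: m = 0.511 * 247.97 * 0.8778
m = 111.2284 g

111.2284 g


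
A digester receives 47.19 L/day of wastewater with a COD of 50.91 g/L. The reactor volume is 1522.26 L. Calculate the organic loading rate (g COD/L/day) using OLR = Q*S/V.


OLR = Q * S / V
= 47.19 * 50.91 / 1522.26
= 1.5782 g/L/day

1.5782 g/L/day


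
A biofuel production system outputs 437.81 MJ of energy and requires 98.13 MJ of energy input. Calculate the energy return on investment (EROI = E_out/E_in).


EROI = E_out / E_in
= 437.81 / 98.13
= 4.4615

4.4615


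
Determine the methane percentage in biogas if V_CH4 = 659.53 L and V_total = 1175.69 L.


CH4% = V_CH4 / V_total * 100
= 659.53 / 1175.69 * 100
= 56.0973%

56.0973%


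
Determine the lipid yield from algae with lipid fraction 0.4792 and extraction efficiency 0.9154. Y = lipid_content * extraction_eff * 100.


Y = lipid_content * extraction_eff * 100
= 0.4792 * 0.9154 * 100
= 43.8660%

43.8660%


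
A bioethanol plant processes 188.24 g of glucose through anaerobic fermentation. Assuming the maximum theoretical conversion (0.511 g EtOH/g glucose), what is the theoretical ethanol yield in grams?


Theoretical ethanol yield: m_EtOH = 0.511 * m_glucose
m_EtOH = 0.511 * 188.24 = 96.1906 g

96.1906 g


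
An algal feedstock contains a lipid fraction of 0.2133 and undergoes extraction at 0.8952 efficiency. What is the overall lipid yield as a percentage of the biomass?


Y = lipid_content * extraction_eff * 100
= 0.2133 * 0.8952 * 100
= 19.0946%

19.0946%


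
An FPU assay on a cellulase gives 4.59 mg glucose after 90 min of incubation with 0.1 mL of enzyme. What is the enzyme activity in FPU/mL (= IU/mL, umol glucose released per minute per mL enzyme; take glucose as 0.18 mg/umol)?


Activity = glucose_mg / (0.18 mg/umol * V_mL * t_min)
= 4.59 / (0.18 * 0.1 * 90)
= 2.8333 FPU/mL

2.8333 FPU/mL


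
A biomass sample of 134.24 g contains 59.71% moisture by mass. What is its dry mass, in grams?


Wd = Ww * (1 - MC/100)
= 134.24 * (1 - 59.71/100)
= 54.0853 g

54.0853 g


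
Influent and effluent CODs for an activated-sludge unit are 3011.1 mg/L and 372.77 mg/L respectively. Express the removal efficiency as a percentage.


eta = (COD_in - COD_out) / COD_in * 100
= (3011.1 - 372.77) / 3011.1 * 100
= 87.6201%

87.6201%


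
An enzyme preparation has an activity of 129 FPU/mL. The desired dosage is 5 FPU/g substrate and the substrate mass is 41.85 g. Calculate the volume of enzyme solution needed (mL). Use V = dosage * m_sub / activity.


V = dosage * m_sub / activity
V = 5 * 41.85 / 129
V = 1.6221 mL

1.6221 mL


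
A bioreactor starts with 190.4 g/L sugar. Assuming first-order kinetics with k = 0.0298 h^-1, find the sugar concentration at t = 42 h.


S = S0 * exp(-k * t)
S = 190.4 * exp(-0.0298 * 42)
S = 54.4633 g/L

54.4633 g/L


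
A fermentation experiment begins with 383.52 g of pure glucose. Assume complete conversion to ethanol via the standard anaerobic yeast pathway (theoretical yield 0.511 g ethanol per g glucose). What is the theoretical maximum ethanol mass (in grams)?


Theoretical ethanol yield: m_EtOH = 0.511 * m_glucose
m_EtOH = 0.511 * 383.52 = 195.9787 g

195.9787 g


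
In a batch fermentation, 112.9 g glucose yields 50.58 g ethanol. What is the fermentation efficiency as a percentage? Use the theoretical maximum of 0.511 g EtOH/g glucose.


Fermentation efficiency = (actual / (0.511 * glucose)) * 100
= (50.58 / (0.511 * 112.9)) * 100
= 87.6726%

87.6726%


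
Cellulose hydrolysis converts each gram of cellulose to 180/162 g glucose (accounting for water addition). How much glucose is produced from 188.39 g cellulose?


glucose = cellulose * 180/162
= 188.39 * 180/162
= 209.3222 g

209.3222 g


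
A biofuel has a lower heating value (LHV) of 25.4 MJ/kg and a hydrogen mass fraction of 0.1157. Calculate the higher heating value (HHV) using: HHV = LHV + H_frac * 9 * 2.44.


HHV = LHV + H_frac * 9 * 2.44
= 25.4 + 0.1157 * 9 * 2.44
= 27.9408 MJ/kg

27.9408 MJ/kg


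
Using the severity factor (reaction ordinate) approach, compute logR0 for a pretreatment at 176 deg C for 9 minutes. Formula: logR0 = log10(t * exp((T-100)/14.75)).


logR0 = log10(t * exp((T - 100) / 14.75))
= log10(9 * exp((176 - 100) / 14.75))
= 3.1920

3.1920


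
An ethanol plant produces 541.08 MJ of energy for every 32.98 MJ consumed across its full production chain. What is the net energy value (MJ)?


NEV = E_out - E_in
= 541.08 - 32.98
= 508.1000 MJ

508.1000 MJ


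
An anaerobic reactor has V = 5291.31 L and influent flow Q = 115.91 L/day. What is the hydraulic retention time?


HRT = V / Q
= 5291.31 / 115.91
= 45.6502 days

45.6502 days


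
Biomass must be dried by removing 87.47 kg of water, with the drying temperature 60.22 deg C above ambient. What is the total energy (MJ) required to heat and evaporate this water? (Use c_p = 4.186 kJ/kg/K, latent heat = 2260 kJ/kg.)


E = m_water * (4.186 * dT + 2260) / 1000
= 87.47 * (4.186 * 60.22 + 2260) / 1000
= 219.7317 MJ

219.7317 MJ


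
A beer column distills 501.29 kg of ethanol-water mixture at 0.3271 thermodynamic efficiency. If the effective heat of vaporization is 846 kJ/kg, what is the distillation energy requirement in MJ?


E = m * 846 / (eta * 1000)
= 501.29 * 846 / (0.3271 * 1000)
= 1296.5189 MJ

1296.5189 MJ


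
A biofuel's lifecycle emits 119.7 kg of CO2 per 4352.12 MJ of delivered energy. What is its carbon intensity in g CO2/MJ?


CI = CO2 * 1000 / E
= 119.7 * 1000 / 4352.12
= 27.5038 g CO2/MJ

27.5038 g CO2/MJ


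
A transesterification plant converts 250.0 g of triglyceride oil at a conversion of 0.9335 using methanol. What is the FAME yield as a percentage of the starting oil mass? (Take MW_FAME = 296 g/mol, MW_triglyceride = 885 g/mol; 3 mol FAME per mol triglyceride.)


m_FAME = oil * conv * (3 * 296 / 885) = oil * conv * (888/885)
= 250.0 * 0.9335 * 888 / 885
= 234.1661 g
Y = m_FAME / oil * 100 = conv * (888/885) * 100
= 0.9335 * 888 / 885 * 100
= 93.67%

93.67%


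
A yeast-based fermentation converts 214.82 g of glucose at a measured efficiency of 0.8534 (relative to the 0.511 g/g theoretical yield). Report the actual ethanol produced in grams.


Actual ethanol: m = 0.511 * 214.82 * 0.8534
m = 93.6803 g

93.6803 g


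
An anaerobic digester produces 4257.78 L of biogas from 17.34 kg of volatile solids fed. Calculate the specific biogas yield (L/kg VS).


Y = V / VS
= 4257.78 / 17.34
= 245.5467 L/kg VS

245.5467 L/kg VS


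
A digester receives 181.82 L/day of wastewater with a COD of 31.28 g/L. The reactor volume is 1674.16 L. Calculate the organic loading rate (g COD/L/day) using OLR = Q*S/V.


OLR = Q * S / V
= 181.82 * 31.28 / 1674.16
= 3.3971 g/L/day

3.3971 g/L/day


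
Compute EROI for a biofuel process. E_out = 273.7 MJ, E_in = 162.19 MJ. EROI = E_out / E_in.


EROI = E_out / E_in
= 273.7 / 162.19
= 1.6875

1.6875


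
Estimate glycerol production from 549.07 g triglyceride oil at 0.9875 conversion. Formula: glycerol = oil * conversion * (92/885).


glycerol = oil * conv * (92/885)
= 549.07 * 0.9875 * 92 / 885
= 56.3650 g

56.3650 g


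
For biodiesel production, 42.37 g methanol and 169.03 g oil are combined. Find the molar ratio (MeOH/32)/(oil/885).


Molar ratio = n_MeOH / n_oil = (MeOH/32) / (oil/885) = (MeOH * 885) / (32 * oil)
= (42.37 * 885) / (32 * 169.03)
= 6.9325

6.9325


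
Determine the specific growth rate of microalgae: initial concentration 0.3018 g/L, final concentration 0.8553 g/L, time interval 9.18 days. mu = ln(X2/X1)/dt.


mu = ln(X2/X1) / dt
= ln(0.8553/0.3018) / 9.18
= 0.1135 per day

0.1135 per day


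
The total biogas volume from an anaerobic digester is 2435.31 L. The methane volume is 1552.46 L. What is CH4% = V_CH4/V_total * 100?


CH4% = V_CH4 / V_total * 100
= 1552.46 / 2435.31 * 100
= 63.7479%

63.7479%


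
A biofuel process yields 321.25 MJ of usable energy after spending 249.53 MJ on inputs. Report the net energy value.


NEV = E_out - E_in
= 321.25 - 249.53
= 71.7200 MJ

71.7200 MJ


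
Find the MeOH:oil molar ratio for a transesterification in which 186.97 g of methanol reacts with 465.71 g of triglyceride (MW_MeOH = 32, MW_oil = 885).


Molar ratio = n_MeOH / n_oil = (MeOH/32) / (oil/885) = (MeOH * 885) / (32 * oil)
= (186.97 * 885) / (32 * 465.71)
= 11.1032

11.1032


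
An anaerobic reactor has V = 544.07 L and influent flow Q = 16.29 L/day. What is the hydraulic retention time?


HRT = V / Q
= 544.07 / 16.29
= 33.3990 days

33.3990 days


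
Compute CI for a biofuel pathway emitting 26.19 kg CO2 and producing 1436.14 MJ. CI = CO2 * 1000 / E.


CI = CO2 * 1000 / E
= 26.19 * 1000 / 1436.14
= 18.2364 g CO2/MJ

18.2364 g CO2/MJ


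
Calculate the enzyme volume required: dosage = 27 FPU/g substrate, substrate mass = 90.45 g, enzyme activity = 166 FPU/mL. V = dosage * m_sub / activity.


V = dosage * m_sub / activity
V = 27 * 90.45 / 166
V = 14.7117 mL

14.7117 mL


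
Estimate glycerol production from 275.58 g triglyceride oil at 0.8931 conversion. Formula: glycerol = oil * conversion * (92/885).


glycerol = oil * conv * (92/885)
= 275.58 * 0.8931 * 92 / 885
= 25.5854 g

25.5854 g


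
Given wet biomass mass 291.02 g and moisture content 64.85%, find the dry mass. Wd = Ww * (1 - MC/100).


Wd = Ww * (1 - MC/100)
= 291.02 * (1 - 64.85/100)
= 102.2935 g

102.2935 g


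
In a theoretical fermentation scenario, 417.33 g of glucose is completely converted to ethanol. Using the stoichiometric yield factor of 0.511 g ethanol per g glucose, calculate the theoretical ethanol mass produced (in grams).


Theoretical ethanol yield: m_EtOH = 0.511 * m_glucose
m_EtOH = 0.511 * 417.33 = 213.2556 g

213.2556 g


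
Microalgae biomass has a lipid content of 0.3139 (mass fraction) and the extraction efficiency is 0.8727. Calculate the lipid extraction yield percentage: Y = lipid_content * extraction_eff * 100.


Y = lipid_content * extraction_eff * 100
= 0.3139 * 0.8727 * 100
= 27.3941%

27.3941%


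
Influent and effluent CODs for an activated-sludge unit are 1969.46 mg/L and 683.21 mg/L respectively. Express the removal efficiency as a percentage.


eta = (COD_in - COD_out) / COD_in * 100
= (1969.46 - 683.21) / 1969.46 * 100
= 65.3098%

65.3098%


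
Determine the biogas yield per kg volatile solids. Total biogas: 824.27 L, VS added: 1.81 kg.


Y = V / VS
= 824.27 / 1.81
= 455.3978 L/kg VS

455.3978 L/kg VS


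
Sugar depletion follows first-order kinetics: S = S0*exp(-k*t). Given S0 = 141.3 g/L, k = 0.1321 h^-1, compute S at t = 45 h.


S = S0 * exp(-k * t)
S = 141.3 * exp(-0.1321 * 45)
S = 0.3702 g/L

0.3702 g/L


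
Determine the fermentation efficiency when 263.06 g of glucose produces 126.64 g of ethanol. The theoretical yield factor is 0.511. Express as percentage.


Fermentation efficiency = (actual / (0.511 * glucose)) * 100
= (126.64 / (0.511 * 263.06)) * 100
= 94.2096%

94.2096%


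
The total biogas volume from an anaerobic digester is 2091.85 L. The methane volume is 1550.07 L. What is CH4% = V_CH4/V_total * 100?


CH4% = V_CH4 / V_total * 100
= 1550.07 / 2091.85 * 100
= 74.1004%

74.1004%


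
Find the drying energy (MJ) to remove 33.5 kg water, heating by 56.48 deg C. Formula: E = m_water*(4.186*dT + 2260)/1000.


E = m_water * (4.186 * dT + 2260) / 1000
= 33.5 * (4.186 * 56.48 + 2260) / 1000
= 83.6302 MJ

83.6302 MJ


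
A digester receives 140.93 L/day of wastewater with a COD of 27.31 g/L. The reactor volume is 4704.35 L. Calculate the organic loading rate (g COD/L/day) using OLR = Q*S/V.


OLR = Q * S / V
= 140.93 * 27.31 / 4704.35
= 0.8181 g/L/day

0.8181 g/L/day


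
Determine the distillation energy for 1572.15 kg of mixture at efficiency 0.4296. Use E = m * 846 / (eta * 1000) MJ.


E = m * 846 / (eta * 1000)
= 1572.15 * 846 / (0.4296 * 1000)
= 3095.9937 MJ

3095.9937 MJ


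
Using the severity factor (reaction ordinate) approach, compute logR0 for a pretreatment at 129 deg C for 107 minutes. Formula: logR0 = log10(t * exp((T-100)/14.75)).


logR0 = log10(t * exp((T - 100) / 14.75))
= log10(107 * exp((129 - 100) / 14.75))
= 2.8833

2.8833


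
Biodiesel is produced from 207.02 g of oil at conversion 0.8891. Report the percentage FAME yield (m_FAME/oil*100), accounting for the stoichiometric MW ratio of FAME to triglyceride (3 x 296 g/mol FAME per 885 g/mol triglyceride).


m_FAME = oil * conv * (3 * 296 / 885) = oil * conv * (888/885)
= 207.02 * 0.8891 * 888 / 885
= 184.6854 g
Y = m_FAME / oil * 100 = conv * (888/885) * 100
= 0.8891 * 888 / 885 * 100
= 89.21%

89.21%


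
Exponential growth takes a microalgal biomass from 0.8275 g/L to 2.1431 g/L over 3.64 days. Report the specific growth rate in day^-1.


mu = ln(X2/X1) / dt
= ln(2.1431/0.8275) / 3.64
= 0.2614 per day

0.2614 per day


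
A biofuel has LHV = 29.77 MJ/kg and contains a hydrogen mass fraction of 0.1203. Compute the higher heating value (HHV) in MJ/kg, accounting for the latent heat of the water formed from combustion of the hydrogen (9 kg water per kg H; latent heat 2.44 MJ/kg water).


HHV = LHV + H_frac * 9 * 2.44
= 29.77 + 0.1203 * 9 * 2.44
= 32.4118 MJ/kg

32.4118 MJ/kg


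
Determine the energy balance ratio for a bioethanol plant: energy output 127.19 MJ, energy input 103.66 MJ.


EROI = E_out / E_in
= 127.19 / 103.66
= 1.2270

1.2270


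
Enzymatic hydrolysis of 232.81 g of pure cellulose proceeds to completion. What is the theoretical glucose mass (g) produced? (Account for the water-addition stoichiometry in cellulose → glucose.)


glucose = cellulose * 180/162
= 232.81 * 180/162
= 258.6778 g

258.6778 g


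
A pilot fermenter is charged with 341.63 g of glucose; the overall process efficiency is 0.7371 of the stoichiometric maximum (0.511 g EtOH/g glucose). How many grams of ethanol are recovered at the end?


Actual ethanol: m = 0.511 * 341.63 * 0.7371
m = 128.6777 g

128.6777 g


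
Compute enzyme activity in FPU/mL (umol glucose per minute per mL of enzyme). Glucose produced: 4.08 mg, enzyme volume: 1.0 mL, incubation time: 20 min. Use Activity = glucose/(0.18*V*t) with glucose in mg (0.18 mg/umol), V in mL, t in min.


Activity = glucose_mg / (0.18 mg/umol * V_mL * t_min)
= 4.08 / (0.18 * 1.0 * 20)
= 1.1333 FPU/mL

1.1333 FPU/mL


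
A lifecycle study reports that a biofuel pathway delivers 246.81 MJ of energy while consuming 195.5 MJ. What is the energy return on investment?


EROI = E_out / E_in
= 246.81 / 195.5
= 1.2625

1.2625


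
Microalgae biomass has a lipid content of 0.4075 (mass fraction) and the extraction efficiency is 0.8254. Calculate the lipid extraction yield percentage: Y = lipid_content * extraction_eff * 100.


Y = lipid_content * extraction_eff * 100
= 0.4075 * 0.8254 * 100
= 33.6350%

33.6350%


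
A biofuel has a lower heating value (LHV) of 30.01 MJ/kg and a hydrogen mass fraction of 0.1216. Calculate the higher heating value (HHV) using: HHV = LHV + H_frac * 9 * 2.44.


HHV = LHV + H_frac * 9 * 2.44
= 30.01 + 0.1216 * 9 * 2.44
= 32.6803 MJ/kg

32.6803 MJ/kg


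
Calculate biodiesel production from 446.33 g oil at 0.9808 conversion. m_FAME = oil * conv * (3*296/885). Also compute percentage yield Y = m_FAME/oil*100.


m_FAME = oil * conv * (3 * 296 / 885) = oil * conv * (888/885)
= 446.33 * 0.9808 * 888 / 885
= 439.2444 g
Y = m_FAME / oil * 100 = conv * (888/885) * 100
= 0.9808 * 888 / 885 * 100
= 98.41%

439.2444 g FAME; Y = 98.41%


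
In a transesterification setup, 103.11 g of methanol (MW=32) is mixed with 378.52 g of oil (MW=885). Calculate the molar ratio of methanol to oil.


Molar ratio = n_MeOH / n_oil = (MeOH/32) / (oil/885) = (MeOH * 885) / (32 * oil)
= (103.11 * 885) / (32 * 378.52)
= 7.5336

7.5336


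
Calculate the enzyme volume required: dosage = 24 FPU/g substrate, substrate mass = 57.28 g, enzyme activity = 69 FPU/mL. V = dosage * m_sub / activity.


V = dosage * m_sub / activity
V = 24 * 57.28 / 69
V = 19.9235 mL

19.9235 mL


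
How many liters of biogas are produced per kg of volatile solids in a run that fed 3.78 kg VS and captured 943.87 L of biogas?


Y = V / VS
= 943.87 / 3.78
= 249.7011 L/kg VS

249.7011 L/kg VS


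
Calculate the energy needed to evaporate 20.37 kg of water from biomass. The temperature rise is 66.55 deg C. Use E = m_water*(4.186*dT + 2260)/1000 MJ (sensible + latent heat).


E = m_water * (4.186 * dT + 2260) / 1000
= 20.37 * (4.186 * 66.55 + 2260) / 1000
= 51.7108 MJ

51.7108 MJ


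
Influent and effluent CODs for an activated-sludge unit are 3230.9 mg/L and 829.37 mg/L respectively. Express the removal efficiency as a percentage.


eta = (COD_in - COD_out) / COD_in * 100
= (3230.9 - 829.37) / 3230.9 * 100
= 74.3301%

74.3301%


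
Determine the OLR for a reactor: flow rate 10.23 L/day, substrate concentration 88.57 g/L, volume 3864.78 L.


OLR = Q * S / V
= 10.23 * 88.57 / 3864.78
= 0.2344 g/L/day

0.2344 g/L/day


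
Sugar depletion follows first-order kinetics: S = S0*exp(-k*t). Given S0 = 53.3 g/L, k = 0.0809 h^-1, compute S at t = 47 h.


S = S0 * exp(-k * t)
S = 53.3 * exp(-0.0809 * 47)
S = 1.1896 g/L

1.1896 g/L


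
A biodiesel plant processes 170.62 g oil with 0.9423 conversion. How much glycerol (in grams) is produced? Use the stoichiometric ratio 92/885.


glycerol = oil * conv * (92/885)
= 170.62 * 0.9423 * 92 / 885
= 16.7134 g

16.7134 g


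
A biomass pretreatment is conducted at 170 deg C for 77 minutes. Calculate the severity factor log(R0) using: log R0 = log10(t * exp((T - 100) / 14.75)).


logR0 = log10(t * exp((T - 100) / 14.75))
= log10(77 * exp((170 - 100) / 14.75))
= 3.9475

3.9475


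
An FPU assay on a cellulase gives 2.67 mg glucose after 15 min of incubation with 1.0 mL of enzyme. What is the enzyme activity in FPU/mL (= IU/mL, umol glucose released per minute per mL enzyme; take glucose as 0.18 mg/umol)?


Activity = glucose_mg / (0.18 mg/umol * V_mL * t_min)
= 2.67 / (0.18 * 1.0 * 15)
= 0.9889 FPU/mL

0.9889 FPU/mL


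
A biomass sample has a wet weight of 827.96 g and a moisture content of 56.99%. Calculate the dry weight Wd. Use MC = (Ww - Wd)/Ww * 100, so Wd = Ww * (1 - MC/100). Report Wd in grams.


Wd = Ww * (1 - MC/100)
= 827.96 * (1 - 56.99/100)
= 356.1056 g

356.1056 g


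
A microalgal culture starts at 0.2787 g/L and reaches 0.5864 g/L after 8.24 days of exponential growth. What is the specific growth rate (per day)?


mu = ln(X2/X1) / dt
= ln(0.5864/0.2787) / 8.24
= 0.0903 per day

0.0903 per day


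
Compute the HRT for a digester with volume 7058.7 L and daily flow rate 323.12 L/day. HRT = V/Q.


HRT = V / Q
= 7058.7 / 323.12
= 21.8454 days

21.8454 days


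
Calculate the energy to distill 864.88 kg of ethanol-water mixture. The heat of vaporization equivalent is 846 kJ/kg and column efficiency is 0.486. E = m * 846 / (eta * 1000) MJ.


E = m * 846 / (eta * 1000)
= 864.88 * 846 / (0.486 * 1000)
= 1505.5319 MJ

1505.5319 MJ


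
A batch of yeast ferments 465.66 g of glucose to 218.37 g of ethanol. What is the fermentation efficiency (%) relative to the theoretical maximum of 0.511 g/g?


Fermentation efficiency = (actual / (0.511 * glucose)) * 100
= (218.37 / (0.511 * 465.66)) * 100
= 91.7705%

91.7705%


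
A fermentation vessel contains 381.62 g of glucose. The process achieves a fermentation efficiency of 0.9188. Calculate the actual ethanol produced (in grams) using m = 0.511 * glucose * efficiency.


Actual ethanol: m = 0.511 * 381.62 * 0.9188
m = 179.1732 g

179.1732 g


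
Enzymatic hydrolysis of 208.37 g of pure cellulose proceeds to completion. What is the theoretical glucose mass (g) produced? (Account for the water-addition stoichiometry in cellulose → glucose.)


glucose = cellulose * 180/162
= 208.37 * 180/162
= 231.5222 g

231.5222 g


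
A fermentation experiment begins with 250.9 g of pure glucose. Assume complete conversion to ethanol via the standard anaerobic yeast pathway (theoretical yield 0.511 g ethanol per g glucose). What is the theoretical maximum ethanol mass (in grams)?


Theoretical ethanol yield: m_EtOH = 0.511 * m_glucose
m_EtOH = 0.511 * 250.9 = 128.2099 g

128.2099 g


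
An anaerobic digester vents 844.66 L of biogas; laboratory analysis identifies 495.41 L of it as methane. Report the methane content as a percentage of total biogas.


CH4% = V_CH4 / V_total * 100
= 495.41 / 844.66 * 100
= 58.6520%

58.6520%


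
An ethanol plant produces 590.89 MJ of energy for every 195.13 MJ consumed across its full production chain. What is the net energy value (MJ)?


NEV = E_out - E_in
= 590.89 - 195.13
= 395.7600 MJ

395.7600 MJ


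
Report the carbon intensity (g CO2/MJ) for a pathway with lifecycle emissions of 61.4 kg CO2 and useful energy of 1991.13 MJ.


CI = CO2 * 1000 / E
= 61.4 * 1000 / 1991.13
= 30.8368 g CO2/MJ

30.8368 g CO2/MJ


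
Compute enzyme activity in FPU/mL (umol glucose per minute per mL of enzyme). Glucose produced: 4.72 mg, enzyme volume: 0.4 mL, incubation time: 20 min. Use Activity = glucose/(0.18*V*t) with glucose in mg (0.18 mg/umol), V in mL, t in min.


Activity = glucose_mg / (0.18 mg/umol * V_mL * t_min)
= 4.72 / (0.18 * 0.4 * 20)
= 3.2778 FPU/mL

3.2778 FPU/mL


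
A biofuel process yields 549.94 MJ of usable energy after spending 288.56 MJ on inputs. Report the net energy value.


NEV = E_out - E_in
= 549.94 - 288.56
= 261.3800 MJ

261.3800 MJ


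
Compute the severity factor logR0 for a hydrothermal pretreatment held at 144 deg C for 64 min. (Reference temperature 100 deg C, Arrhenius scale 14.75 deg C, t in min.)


logR0 = log10(t * exp((T - 100) / 14.75))
= log10(64 * exp((144 - 100) / 14.75))
= 3.1017

3.1017


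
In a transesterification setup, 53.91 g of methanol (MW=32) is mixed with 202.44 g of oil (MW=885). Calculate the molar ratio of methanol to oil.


Molar ratio = n_MeOH / n_oil = (MeOH/32) / (oil/885) = (MeOH * 885) / (32 * oil)
= (53.91 * 885) / (32 * 202.44)
= 7.3649

7.3649


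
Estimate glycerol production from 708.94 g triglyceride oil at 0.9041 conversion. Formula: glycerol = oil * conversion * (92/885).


glycerol = oil * conv * (92/885)
= 708.94 * 0.9041 * 92 / 885
= 66.6301 g

66.6301 g


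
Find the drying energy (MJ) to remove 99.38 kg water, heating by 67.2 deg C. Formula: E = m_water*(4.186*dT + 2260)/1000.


E = m_water * (4.186 * dT + 2260) / 1000
= 99.38 * (4.186 * 67.2 + 2260) / 1000
= 252.5543 MJ

252.5543 MJ


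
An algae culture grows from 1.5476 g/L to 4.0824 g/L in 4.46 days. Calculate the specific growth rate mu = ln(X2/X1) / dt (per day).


mu = ln(X2/X1) / dt
= ln(4.0824/1.5476) / 4.46
= 0.2175 per day

0.2175 per day


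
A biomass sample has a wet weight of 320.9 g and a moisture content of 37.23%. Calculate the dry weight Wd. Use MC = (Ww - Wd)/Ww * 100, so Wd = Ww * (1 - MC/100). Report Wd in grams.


Wd = Ww * (1 - MC/100)
= 320.9 * (1 - 37.23/100)
= 201.4289 g

201.4289 g


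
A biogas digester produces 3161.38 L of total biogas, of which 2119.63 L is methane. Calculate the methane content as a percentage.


CH4% = V_CH4 / V_total * 100
= 2119.63 / 3161.38 * 100
= 67.0476%

67.0476%


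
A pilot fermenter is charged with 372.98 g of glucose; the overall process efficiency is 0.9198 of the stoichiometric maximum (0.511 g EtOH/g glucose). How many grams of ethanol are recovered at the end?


Actual ethanol: m = 0.511 * 372.98 * 0.9198
m = 175.3072 g

175.3072 g


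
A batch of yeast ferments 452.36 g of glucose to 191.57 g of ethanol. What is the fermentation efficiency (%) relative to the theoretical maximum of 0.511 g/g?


Fermentation efficiency = (actual / (0.511 * glucose)) * 100
= (191.57 / (0.511 * 452.36)) * 100
= 82.8748%

82.8748%


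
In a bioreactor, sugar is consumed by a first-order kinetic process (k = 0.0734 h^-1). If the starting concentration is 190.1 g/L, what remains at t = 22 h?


S = S0 * exp(-k * t)
S = 190.1 * exp(-0.0734 * 22)
S = 37.8167 g/L

37.8167 g/L


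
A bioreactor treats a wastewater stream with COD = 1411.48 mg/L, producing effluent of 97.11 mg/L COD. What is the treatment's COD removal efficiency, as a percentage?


eta = (COD_in - COD_out) / COD_in * 100
= (1411.48 - 97.11) / 1411.48 * 100
= 93.1200%

93.1200%


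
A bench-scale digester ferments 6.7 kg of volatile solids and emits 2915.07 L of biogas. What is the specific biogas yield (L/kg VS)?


Y = V / VS
= 2915.07 / 6.7
= 435.0851 L/kg VS

435.0851 L/kg VS


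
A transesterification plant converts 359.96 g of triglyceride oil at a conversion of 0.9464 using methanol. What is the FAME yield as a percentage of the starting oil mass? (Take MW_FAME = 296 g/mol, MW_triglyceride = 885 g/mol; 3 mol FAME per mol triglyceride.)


m_FAME = oil * conv * (3 * 296 / 885) = oil * conv * (888/885)
= 359.96 * 0.9464 * 888 / 885
= 341.8209 g
Y = m_FAME / oil * 100 = conv * (888/885) * 100
= 0.9464 * 888 / 885 * 100
= 94.96%

94.96%


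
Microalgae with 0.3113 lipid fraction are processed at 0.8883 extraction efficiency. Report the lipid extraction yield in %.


Y = lipid_content * extraction_eff * 100
= 0.3113 * 0.8883 * 100
= 27.6528%

27.6528%


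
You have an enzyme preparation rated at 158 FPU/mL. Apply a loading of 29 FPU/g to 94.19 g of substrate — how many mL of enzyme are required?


V = dosage * m_sub / activity
V = 29 * 94.19 / 158
V = 17.2880 mL

17.2880 mL


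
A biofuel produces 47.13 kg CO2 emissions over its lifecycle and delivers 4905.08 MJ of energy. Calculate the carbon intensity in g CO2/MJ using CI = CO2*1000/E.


CI = CO2 * 1000 / E
= 47.13 * 1000 / 4905.08
= 9.6084 g CO2/MJ

9.6084 g CO2/MJ
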